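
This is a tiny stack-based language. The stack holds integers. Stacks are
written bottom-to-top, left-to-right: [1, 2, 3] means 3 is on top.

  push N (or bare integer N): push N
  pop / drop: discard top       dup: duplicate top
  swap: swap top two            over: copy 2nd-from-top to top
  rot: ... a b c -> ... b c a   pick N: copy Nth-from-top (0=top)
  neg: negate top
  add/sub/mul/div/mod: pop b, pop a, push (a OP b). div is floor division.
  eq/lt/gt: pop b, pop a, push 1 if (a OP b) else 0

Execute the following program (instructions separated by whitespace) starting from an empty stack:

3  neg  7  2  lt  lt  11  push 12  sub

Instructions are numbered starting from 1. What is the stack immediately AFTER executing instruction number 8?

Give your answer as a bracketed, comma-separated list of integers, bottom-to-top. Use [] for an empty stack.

Step 1 ('3'): [3]
Step 2 ('neg'): [-3]
Step 3 ('7'): [-3, 7]
Step 4 ('2'): [-3, 7, 2]
Step 5 ('lt'): [-3, 0]
Step 6 ('lt'): [1]
Step 7 ('11'): [1, 11]
Step 8 ('push 12'): [1, 11, 12]

Answer: [1, 11, 12]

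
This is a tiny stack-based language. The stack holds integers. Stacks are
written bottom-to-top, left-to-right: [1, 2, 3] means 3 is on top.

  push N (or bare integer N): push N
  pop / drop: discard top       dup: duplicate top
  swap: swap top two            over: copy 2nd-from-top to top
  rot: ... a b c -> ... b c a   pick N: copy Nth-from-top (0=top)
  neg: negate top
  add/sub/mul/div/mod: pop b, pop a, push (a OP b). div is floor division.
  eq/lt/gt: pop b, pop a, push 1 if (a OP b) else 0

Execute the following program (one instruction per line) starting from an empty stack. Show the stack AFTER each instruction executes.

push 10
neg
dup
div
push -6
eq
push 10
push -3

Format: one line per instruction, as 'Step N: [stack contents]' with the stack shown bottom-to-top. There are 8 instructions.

Step 1: [10]
Step 2: [-10]
Step 3: [-10, -10]
Step 4: [1]
Step 5: [1, -6]
Step 6: [0]
Step 7: [0, 10]
Step 8: [0, 10, -3]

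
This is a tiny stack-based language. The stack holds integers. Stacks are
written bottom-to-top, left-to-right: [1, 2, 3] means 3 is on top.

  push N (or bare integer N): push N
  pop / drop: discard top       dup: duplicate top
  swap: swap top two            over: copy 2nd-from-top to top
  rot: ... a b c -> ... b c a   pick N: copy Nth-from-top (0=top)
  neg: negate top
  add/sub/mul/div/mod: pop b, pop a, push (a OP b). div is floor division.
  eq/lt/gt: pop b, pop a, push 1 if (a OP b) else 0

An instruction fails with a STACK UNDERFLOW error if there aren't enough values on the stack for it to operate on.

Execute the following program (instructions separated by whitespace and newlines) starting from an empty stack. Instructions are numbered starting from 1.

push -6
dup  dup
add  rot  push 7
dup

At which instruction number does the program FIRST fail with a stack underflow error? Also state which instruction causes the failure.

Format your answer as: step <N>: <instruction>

Answer: step 5: rot

Derivation:
Step 1 ('push -6'): stack = [-6], depth = 1
Step 2 ('dup'): stack = [-6, -6], depth = 2
Step 3 ('dup'): stack = [-6, -6, -6], depth = 3
Step 4 ('add'): stack = [-6, -12], depth = 2
Step 5 ('rot'): needs 3 value(s) but depth is 2 — STACK UNDERFLOW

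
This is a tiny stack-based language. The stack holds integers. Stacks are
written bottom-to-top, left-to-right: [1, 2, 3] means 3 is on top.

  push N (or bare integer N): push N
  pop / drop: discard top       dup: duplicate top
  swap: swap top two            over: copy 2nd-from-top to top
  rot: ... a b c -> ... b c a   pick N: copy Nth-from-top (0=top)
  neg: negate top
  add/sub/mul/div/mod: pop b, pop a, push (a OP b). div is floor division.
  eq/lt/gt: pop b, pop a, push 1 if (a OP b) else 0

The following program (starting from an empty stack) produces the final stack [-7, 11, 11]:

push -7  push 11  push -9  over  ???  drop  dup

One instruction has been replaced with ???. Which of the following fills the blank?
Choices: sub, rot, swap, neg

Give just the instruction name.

Answer: sub

Derivation:
Stack before ???: [-7, 11, -9, 11]
Stack after ???:  [-7, 11, -20]
Checking each choice:
  sub: MATCH
  rot: produces [-7, -9, 11, 11]
  swap: produces [-7, 11, 11, 11]
  neg: produces [-7, 11, -9, -9]


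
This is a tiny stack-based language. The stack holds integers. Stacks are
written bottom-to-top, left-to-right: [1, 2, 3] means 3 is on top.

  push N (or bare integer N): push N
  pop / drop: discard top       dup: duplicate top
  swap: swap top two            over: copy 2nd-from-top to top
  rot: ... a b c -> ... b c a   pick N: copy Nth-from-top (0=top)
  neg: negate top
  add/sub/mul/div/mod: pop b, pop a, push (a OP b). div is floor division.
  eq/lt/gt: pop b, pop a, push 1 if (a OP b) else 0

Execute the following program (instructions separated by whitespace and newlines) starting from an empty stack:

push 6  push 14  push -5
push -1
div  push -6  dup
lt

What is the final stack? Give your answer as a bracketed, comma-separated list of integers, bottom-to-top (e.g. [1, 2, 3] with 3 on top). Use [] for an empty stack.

After 'push 6': [6]
After 'push 14': [6, 14]
After 'push -5': [6, 14, -5]
After 'push -1': [6, 14, -5, -1]
After 'div': [6, 14, 5]
After 'push -6': [6, 14, 5, -6]
After 'dup': [6, 14, 5, -6, -6]
After 'lt': [6, 14, 5, 0]

Answer: [6, 14, 5, 0]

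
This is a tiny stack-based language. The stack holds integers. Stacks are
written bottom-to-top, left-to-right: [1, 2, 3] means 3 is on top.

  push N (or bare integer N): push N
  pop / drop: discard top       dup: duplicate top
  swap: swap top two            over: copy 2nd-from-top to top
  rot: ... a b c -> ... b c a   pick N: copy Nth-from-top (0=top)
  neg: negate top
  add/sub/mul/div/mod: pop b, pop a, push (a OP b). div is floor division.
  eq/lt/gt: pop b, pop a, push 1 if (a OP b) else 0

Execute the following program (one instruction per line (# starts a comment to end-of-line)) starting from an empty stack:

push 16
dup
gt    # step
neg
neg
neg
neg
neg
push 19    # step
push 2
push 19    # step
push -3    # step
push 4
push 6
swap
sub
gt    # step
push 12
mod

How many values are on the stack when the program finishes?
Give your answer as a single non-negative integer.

Answer: 5

Derivation:
After 'push 16': stack = [16] (depth 1)
After 'dup': stack = [16, 16] (depth 2)
After 'gt': stack = [0] (depth 1)
After 'neg': stack = [0] (depth 1)
After 'neg': stack = [0] (depth 1)
After 'neg': stack = [0] (depth 1)
After 'neg': stack = [0] (depth 1)
After 'neg': stack = [0] (depth 1)
After 'push 19': stack = [0, 19] (depth 2)
After 'push 2': stack = [0, 19, 2] (depth 3)
After 'push 19': stack = [0, 19, 2, 19] (depth 4)
After 'push -3': stack = [0, 19, 2, 19, -3] (depth 5)
After 'push 4': stack = [0, 19, 2, 19, -3, 4] (depth 6)
After 'push 6': stack = [0, 19, 2, 19, -3, 4, 6] (depth 7)
After 'swap': stack = [0, 19, 2, 19, -3, 6, 4] (depth 7)
After 'sub': stack = [0, 19, 2, 19, -3, 2] (depth 6)
After 'gt': stack = [0, 19, 2, 19, 0] (depth 5)
After 'push 12': stack = [0, 19, 2, 19, 0, 12] (depth 6)
After 'mod': stack = [0, 19, 2, 19, 0] (depth 5)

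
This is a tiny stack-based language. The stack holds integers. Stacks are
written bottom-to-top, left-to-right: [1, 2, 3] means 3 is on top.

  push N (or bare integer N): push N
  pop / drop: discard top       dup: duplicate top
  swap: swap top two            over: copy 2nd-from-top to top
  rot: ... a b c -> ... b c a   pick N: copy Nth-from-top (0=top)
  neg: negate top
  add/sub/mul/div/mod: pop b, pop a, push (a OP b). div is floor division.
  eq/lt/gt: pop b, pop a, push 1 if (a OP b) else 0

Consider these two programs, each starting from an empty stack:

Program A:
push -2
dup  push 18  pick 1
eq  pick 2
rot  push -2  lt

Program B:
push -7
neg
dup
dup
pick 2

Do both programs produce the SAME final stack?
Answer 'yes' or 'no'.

Program A trace:
  After 'push -2': [-2]
  After 'dup': [-2, -2]
  After 'push 18': [-2, -2, 18]
  After 'pick 1': [-2, -2, 18, -2]
  After 'eq': [-2, -2, 0]
  After 'pick 2': [-2, -2, 0, -2]
  After 'rot': [-2, 0, -2, -2]
  After 'push -2': [-2, 0, -2, -2, -2]
  After 'lt': [-2, 0, -2, 0]
Program A final stack: [-2, 0, -2, 0]

Program B trace:
  After 'push -7': [-7]
  After 'neg': [7]
  After 'dup': [7, 7]
  After 'dup': [7, 7, 7]
  After 'pick 2': [7, 7, 7, 7]
Program B final stack: [7, 7, 7, 7]
Same: no

Answer: no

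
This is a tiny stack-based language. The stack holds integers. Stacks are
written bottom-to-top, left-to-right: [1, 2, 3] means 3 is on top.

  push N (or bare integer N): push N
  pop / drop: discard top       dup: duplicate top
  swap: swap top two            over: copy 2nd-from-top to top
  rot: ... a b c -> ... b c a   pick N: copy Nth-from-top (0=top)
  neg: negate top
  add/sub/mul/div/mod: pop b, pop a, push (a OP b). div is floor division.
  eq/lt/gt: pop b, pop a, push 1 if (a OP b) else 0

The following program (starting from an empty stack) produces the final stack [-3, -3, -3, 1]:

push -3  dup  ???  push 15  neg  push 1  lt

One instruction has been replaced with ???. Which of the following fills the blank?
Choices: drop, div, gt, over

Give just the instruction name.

Stack before ???: [-3, -3]
Stack after ???:  [-3, -3, -3]
Checking each choice:
  drop: produces [-3, 1]
  div: produces [1, 1]
  gt: produces [0, 1]
  over: MATCH


Answer: over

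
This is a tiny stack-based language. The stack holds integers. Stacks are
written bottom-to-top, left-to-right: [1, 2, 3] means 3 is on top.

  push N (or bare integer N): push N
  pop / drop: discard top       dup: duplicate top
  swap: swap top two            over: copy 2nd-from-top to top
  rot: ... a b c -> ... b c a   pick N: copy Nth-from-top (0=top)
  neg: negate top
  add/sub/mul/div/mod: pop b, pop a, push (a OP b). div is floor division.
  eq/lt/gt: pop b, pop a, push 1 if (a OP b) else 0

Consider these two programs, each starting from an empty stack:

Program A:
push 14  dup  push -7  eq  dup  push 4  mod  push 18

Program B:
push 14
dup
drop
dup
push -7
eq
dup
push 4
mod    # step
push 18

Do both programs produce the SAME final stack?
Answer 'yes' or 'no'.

Answer: yes

Derivation:
Program A trace:
  After 'push 14': [14]
  After 'dup': [14, 14]
  After 'push -7': [14, 14, -7]
  After 'eq': [14, 0]
  After 'dup': [14, 0, 0]
  After 'push 4': [14, 0, 0, 4]
  After 'mod': [14, 0, 0]
  After 'push 18': [14, 0, 0, 18]
Program A final stack: [14, 0, 0, 18]

Program B trace:
  After 'push 14': [14]
  After 'dup': [14, 14]
  After 'drop': [14]
  After 'dup': [14, 14]
  After 'push -7': [14, 14, -7]
  After 'eq': [14, 0]
  After 'dup': [14, 0, 0]
  After 'push 4': [14, 0, 0, 4]
  After 'mod': [14, 0, 0]
  After 'push 18': [14, 0, 0, 18]
Program B final stack: [14, 0, 0, 18]
Same: yes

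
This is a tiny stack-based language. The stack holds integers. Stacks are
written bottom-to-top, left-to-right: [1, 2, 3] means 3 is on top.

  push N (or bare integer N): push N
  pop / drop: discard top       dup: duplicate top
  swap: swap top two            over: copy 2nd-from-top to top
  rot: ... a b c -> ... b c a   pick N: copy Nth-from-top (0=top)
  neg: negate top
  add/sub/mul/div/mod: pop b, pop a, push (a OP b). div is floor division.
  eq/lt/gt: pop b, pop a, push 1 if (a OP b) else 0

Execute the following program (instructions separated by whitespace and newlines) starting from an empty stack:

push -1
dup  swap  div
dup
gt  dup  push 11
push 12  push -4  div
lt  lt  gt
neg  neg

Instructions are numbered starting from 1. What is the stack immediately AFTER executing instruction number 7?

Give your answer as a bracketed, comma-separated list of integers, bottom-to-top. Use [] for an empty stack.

Answer: [0, 0]

Derivation:
Step 1 ('push -1'): [-1]
Step 2 ('dup'): [-1, -1]
Step 3 ('swap'): [-1, -1]
Step 4 ('div'): [1]
Step 5 ('dup'): [1, 1]
Step 6 ('gt'): [0]
Step 7 ('dup'): [0, 0]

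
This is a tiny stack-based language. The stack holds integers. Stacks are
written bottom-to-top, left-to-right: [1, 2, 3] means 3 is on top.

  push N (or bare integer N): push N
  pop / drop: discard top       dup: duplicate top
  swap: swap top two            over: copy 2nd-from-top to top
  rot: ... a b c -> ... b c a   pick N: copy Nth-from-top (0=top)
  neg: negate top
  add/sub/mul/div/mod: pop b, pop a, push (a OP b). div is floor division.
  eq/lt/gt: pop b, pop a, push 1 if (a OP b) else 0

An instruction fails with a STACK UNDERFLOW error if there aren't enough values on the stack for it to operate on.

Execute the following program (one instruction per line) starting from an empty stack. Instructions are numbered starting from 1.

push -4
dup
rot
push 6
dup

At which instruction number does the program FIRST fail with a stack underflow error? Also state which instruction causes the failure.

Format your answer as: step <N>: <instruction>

Answer: step 3: rot

Derivation:
Step 1 ('push -4'): stack = [-4], depth = 1
Step 2 ('dup'): stack = [-4, -4], depth = 2
Step 3 ('rot'): needs 3 value(s) but depth is 2 — STACK UNDERFLOW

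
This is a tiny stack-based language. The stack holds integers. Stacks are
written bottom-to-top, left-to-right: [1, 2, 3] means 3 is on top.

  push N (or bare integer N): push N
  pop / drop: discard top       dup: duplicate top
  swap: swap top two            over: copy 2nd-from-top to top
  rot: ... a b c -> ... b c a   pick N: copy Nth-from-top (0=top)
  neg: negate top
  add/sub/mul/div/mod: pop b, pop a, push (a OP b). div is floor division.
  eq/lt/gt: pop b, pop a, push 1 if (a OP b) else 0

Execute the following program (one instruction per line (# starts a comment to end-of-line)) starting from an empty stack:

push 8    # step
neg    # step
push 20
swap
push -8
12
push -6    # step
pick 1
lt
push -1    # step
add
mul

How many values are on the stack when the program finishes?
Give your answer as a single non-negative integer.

Answer: 4

Derivation:
After 'push 8': stack = [8] (depth 1)
After 'neg': stack = [-8] (depth 1)
After 'push 20': stack = [-8, 20] (depth 2)
After 'swap': stack = [20, -8] (depth 2)
After 'push -8': stack = [20, -8, -8] (depth 3)
After 'push 12': stack = [20, -8, -8, 12] (depth 4)
After 'push -6': stack = [20, -8, -8, 12, -6] (depth 5)
After 'pick 1': stack = [20, -8, -8, 12, -6, 12] (depth 6)
After 'lt': stack = [20, -8, -8, 12, 1] (depth 5)
After 'push -1': stack = [20, -8, -8, 12, 1, -1] (depth 6)
After 'add': stack = [20, -8, -8, 12, 0] (depth 5)
After 'mul': stack = [20, -8, -8, 0] (depth 4)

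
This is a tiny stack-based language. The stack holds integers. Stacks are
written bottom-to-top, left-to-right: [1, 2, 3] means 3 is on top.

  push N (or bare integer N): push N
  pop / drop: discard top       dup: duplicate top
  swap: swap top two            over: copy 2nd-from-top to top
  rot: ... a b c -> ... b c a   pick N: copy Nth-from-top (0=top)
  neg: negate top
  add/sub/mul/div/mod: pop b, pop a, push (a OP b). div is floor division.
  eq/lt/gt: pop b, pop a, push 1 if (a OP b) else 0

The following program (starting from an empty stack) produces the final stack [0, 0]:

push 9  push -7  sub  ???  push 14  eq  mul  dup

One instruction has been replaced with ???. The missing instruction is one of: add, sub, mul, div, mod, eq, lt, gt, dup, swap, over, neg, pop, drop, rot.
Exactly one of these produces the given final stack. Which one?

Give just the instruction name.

Stack before ???: [16]
Stack after ???:  [16, 16]
The instruction that transforms [16] -> [16, 16] is: dup

Answer: dup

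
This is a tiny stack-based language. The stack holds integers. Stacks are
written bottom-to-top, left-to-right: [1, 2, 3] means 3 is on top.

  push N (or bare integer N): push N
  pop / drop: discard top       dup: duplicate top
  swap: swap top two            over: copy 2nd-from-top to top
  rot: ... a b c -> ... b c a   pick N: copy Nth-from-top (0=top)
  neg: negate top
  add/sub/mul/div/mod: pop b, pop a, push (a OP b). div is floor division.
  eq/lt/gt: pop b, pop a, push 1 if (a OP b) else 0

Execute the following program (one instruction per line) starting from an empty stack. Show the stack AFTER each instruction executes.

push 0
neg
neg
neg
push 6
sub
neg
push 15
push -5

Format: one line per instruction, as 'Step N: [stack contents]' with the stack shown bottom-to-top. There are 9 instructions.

Step 1: [0]
Step 2: [0]
Step 3: [0]
Step 4: [0]
Step 5: [0, 6]
Step 6: [-6]
Step 7: [6]
Step 8: [6, 15]
Step 9: [6, 15, -5]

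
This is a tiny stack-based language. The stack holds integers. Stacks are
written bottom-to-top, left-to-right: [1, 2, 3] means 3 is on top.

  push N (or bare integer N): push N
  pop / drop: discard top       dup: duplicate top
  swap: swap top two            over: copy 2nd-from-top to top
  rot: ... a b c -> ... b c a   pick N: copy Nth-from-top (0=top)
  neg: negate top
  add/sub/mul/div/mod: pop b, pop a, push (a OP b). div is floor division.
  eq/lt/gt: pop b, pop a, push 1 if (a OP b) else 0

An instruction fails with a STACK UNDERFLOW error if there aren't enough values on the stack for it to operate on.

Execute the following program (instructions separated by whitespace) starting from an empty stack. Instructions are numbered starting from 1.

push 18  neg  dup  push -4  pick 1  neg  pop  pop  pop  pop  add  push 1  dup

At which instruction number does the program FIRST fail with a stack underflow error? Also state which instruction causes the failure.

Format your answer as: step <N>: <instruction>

Step 1 ('push 18'): stack = [18], depth = 1
Step 2 ('neg'): stack = [-18], depth = 1
Step 3 ('dup'): stack = [-18, -18], depth = 2
Step 4 ('push -4'): stack = [-18, -18, -4], depth = 3
Step 5 ('pick 1'): stack = [-18, -18, -4, -18], depth = 4
Step 6 ('neg'): stack = [-18, -18, -4, 18], depth = 4
Step 7 ('pop'): stack = [-18, -18, -4], depth = 3
Step 8 ('pop'): stack = [-18, -18], depth = 2
Step 9 ('pop'): stack = [-18], depth = 1
Step 10 ('pop'): stack = [], depth = 0
Step 11 ('add'): needs 2 value(s) but depth is 0 — STACK UNDERFLOW

Answer: step 11: add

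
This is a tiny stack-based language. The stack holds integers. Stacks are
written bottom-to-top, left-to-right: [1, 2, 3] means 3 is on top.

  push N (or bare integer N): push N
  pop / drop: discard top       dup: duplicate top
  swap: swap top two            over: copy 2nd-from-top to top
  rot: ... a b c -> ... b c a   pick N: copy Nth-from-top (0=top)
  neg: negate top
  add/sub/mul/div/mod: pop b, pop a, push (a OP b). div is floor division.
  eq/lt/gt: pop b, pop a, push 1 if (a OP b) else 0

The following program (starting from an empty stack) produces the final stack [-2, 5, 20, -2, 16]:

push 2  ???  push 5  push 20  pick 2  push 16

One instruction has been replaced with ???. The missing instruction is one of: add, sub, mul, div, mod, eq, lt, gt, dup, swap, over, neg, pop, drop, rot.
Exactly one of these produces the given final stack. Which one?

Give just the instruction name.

Stack before ???: [2]
Stack after ???:  [-2]
The instruction that transforms [2] -> [-2] is: neg

Answer: neg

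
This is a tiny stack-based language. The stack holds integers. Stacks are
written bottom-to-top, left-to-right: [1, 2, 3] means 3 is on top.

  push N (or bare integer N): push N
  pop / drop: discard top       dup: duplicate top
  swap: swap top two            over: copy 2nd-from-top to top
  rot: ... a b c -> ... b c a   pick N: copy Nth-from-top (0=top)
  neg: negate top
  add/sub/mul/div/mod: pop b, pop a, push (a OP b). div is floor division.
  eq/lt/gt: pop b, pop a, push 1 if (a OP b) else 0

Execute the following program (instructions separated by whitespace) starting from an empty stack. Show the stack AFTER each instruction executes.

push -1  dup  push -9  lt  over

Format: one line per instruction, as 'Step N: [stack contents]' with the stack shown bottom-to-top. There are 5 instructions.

Step 1: [-1]
Step 2: [-1, -1]
Step 3: [-1, -1, -9]
Step 4: [-1, 0]
Step 5: [-1, 0, -1]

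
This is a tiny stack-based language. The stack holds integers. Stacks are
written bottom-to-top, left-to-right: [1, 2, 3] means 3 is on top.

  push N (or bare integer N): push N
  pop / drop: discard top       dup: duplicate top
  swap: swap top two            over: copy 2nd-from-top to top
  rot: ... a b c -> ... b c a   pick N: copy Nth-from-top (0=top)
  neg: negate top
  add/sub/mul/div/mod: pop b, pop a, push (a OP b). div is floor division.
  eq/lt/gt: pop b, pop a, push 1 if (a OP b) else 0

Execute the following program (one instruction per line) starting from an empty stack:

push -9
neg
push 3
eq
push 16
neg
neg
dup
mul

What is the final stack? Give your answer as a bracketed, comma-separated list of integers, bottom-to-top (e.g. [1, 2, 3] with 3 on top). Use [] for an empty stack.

After 'push -9': [-9]
After 'neg': [9]
After 'push 3': [9, 3]
After 'eq': [0]
After 'push 16': [0, 16]
After 'neg': [0, -16]
After 'neg': [0, 16]
After 'dup': [0, 16, 16]
After 'mul': [0, 256]

Answer: [0, 256]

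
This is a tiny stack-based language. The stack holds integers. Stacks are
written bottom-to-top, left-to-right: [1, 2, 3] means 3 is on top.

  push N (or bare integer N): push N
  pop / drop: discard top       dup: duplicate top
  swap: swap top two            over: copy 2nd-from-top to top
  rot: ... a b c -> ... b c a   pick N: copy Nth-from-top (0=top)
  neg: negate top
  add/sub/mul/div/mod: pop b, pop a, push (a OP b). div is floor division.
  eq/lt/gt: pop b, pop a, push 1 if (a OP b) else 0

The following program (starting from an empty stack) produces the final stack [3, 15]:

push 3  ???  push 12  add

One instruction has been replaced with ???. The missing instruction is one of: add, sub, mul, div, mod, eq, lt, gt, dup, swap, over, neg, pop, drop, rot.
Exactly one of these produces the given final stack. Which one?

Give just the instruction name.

Stack before ???: [3]
Stack after ???:  [3, 3]
The instruction that transforms [3] -> [3, 3] is: dup

Answer: dup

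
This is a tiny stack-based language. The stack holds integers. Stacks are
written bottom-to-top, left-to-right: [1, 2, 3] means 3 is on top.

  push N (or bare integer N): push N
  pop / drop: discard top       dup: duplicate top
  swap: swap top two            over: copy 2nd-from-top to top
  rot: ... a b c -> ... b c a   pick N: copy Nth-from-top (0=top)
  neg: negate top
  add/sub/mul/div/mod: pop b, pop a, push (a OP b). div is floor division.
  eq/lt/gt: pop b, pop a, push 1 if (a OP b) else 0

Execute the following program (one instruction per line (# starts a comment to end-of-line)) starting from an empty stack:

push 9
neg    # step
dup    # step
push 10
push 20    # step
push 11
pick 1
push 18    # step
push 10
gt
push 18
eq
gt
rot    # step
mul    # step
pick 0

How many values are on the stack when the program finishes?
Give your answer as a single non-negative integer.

After 'push 9': stack = [9] (depth 1)
After 'neg': stack = [-9] (depth 1)
After 'dup': stack = [-9, -9] (depth 2)
After 'push 10': stack = [-9, -9, 10] (depth 3)
After 'push 20': stack = [-9, -9, 10, 20] (depth 4)
After 'push 11': stack = [-9, -9, 10, 20, 11] (depth 5)
After 'pick 1': stack = [-9, -9, 10, 20, 11, 20] (depth 6)
After 'push 18': stack = [-9, -9, 10, 20, 11, 20, 18] (depth 7)
After 'push 10': stack = [-9, -9, 10, 20, 11, 20, 18, 10] (depth 8)
After 'gt': stack = [-9, -9, 10, 20, 11, 20, 1] (depth 7)
After 'push 18': stack = [-9, -9, 10, 20, 11, 20, 1, 18] (depth 8)
After 'eq': stack = [-9, -9, 10, 20, 11, 20, 0] (depth 7)
After 'gt': stack = [-9, -9, 10, 20, 11, 1] (depth 6)
After 'rot': stack = [-9, -9, 10, 11, 1, 20] (depth 6)
After 'mul': stack = [-9, -9, 10, 11, 20] (depth 5)
After 'pick 0': stack = [-9, -9, 10, 11, 20, 20] (depth 6)

Answer: 6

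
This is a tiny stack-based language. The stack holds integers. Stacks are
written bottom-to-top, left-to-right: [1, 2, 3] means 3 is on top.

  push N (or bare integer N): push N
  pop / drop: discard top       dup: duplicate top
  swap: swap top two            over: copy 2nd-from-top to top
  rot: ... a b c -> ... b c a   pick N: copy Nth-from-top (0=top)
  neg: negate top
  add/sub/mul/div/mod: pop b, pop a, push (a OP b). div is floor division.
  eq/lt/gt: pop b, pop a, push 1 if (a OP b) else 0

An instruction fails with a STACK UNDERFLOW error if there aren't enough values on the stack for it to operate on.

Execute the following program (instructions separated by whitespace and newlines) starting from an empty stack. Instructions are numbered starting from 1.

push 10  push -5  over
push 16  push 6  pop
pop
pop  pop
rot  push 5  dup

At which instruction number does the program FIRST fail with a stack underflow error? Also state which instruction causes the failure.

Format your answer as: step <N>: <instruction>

Answer: step 10: rot

Derivation:
Step 1 ('push 10'): stack = [10], depth = 1
Step 2 ('push -5'): stack = [10, -5], depth = 2
Step 3 ('over'): stack = [10, -5, 10], depth = 3
Step 4 ('push 16'): stack = [10, -5, 10, 16], depth = 4
Step 5 ('push 6'): stack = [10, -5, 10, 16, 6], depth = 5
Step 6 ('pop'): stack = [10, -5, 10, 16], depth = 4
Step 7 ('pop'): stack = [10, -5, 10], depth = 3
Step 8 ('pop'): stack = [10, -5], depth = 2
Step 9 ('pop'): stack = [10], depth = 1
Step 10 ('rot'): needs 3 value(s) but depth is 1 — STACK UNDERFLOW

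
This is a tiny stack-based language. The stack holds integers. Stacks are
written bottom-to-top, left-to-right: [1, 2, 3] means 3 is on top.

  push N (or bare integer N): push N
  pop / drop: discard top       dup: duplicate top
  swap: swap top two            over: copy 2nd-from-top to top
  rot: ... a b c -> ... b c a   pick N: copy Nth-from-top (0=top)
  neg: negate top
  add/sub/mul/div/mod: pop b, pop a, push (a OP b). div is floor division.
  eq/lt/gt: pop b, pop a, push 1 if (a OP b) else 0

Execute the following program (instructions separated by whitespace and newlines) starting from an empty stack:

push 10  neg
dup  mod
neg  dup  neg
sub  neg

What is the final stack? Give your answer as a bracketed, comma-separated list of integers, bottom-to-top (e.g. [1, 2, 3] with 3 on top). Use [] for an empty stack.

Answer: [0]

Derivation:
After 'push 10': [10]
After 'neg': [-10]
After 'dup': [-10, -10]
After 'mod': [0]
After 'neg': [0]
After 'dup': [0, 0]
After 'neg': [0, 0]
After 'sub': [0]
After 'neg': [0]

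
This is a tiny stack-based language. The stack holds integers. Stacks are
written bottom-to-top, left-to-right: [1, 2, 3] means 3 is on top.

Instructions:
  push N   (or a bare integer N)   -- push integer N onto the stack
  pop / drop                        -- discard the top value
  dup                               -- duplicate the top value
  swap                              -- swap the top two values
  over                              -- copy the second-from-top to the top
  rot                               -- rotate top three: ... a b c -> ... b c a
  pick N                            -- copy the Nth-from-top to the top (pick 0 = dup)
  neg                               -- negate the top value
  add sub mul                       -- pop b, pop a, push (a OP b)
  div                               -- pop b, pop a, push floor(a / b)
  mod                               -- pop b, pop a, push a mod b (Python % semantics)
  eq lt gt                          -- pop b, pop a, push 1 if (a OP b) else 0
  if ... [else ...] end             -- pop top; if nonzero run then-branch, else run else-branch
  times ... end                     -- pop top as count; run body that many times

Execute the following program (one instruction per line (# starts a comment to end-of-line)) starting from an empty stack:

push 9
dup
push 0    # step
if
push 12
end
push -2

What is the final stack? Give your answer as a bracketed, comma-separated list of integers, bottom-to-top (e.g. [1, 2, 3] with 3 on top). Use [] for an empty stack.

After 'push 9': [9]
After 'dup': [9, 9]
After 'push 0': [9, 9, 0]
After 'if': [9, 9]
After 'push -2': [9, 9, -2]

Answer: [9, 9, -2]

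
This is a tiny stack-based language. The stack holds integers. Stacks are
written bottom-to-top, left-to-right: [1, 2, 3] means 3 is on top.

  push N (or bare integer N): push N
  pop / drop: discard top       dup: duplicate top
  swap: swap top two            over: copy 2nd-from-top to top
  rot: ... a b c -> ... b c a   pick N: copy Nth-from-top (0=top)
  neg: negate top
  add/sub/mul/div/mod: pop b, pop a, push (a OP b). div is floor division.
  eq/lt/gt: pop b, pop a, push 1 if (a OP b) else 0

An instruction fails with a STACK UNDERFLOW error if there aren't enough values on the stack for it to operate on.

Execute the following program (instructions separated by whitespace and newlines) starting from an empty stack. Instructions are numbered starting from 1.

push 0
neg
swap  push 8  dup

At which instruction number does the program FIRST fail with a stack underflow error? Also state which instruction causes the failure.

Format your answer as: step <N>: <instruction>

Answer: step 3: swap

Derivation:
Step 1 ('push 0'): stack = [0], depth = 1
Step 2 ('neg'): stack = [0], depth = 1
Step 3 ('swap'): needs 2 value(s) but depth is 1 — STACK UNDERFLOW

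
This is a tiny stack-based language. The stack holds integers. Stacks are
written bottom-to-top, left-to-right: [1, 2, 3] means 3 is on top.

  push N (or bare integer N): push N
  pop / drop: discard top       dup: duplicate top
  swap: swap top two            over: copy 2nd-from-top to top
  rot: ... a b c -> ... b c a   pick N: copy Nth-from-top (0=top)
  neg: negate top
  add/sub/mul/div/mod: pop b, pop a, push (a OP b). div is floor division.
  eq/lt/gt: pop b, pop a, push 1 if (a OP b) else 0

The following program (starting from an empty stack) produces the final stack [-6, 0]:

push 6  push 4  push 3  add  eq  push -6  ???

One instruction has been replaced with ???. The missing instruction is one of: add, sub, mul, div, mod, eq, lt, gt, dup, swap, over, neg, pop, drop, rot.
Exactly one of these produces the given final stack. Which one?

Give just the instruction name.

Stack before ???: [0, -6]
Stack after ???:  [-6, 0]
The instruction that transforms [0, -6] -> [-6, 0] is: swap

Answer: swap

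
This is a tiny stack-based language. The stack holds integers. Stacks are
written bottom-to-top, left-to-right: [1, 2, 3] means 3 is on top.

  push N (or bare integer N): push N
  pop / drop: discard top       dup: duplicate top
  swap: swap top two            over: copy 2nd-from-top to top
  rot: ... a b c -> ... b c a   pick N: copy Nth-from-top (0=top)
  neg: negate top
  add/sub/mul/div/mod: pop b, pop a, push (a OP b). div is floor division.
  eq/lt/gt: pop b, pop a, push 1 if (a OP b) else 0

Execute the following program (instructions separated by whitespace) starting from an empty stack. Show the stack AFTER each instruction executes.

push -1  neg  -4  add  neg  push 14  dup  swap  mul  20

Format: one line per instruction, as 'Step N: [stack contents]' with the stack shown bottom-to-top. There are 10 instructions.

Step 1: [-1]
Step 2: [1]
Step 3: [1, -4]
Step 4: [-3]
Step 5: [3]
Step 6: [3, 14]
Step 7: [3, 14, 14]
Step 8: [3, 14, 14]
Step 9: [3, 196]
Step 10: [3, 196, 20]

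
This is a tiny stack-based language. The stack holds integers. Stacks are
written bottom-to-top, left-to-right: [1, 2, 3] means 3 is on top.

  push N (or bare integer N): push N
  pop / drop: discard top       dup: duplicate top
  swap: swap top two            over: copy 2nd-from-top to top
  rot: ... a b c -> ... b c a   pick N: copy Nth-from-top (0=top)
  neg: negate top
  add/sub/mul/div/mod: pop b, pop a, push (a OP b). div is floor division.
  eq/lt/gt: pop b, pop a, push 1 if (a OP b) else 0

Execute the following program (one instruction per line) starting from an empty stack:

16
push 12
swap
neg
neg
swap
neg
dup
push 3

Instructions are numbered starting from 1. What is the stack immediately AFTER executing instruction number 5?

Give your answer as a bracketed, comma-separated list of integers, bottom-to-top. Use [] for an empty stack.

Step 1 ('16'): [16]
Step 2 ('push 12'): [16, 12]
Step 3 ('swap'): [12, 16]
Step 4 ('neg'): [12, -16]
Step 5 ('neg'): [12, 16]

Answer: [12, 16]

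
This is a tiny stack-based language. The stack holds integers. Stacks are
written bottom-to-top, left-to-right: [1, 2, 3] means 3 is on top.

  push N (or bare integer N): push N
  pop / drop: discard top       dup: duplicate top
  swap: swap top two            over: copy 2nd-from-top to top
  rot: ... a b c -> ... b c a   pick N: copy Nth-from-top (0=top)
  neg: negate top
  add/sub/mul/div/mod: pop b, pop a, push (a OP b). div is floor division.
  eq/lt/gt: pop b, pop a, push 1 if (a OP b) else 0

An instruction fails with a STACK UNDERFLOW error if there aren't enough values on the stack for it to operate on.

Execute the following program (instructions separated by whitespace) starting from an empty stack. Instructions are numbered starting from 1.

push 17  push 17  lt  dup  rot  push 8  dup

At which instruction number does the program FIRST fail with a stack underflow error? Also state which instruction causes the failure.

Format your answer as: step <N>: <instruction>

Answer: step 5: rot

Derivation:
Step 1 ('push 17'): stack = [17], depth = 1
Step 2 ('push 17'): stack = [17, 17], depth = 2
Step 3 ('lt'): stack = [0], depth = 1
Step 4 ('dup'): stack = [0, 0], depth = 2
Step 5 ('rot'): needs 3 value(s) but depth is 2 — STACK UNDERFLOW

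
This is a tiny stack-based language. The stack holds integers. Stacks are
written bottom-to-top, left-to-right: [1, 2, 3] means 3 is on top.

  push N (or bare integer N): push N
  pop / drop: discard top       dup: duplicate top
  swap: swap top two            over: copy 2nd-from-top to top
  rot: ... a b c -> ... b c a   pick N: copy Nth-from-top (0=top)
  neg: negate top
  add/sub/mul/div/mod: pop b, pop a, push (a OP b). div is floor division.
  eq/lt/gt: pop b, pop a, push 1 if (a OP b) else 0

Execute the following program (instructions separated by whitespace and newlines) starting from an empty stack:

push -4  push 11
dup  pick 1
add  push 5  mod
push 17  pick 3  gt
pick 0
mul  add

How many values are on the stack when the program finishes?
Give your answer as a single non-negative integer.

Answer: 3

Derivation:
After 'push -4': stack = [-4] (depth 1)
After 'push 11': stack = [-4, 11] (depth 2)
After 'dup': stack = [-4, 11, 11] (depth 3)
After 'pick 1': stack = [-4, 11, 11, 11] (depth 4)
After 'add': stack = [-4, 11, 22] (depth 3)
After 'push 5': stack = [-4, 11, 22, 5] (depth 4)
After 'mod': stack = [-4, 11, 2] (depth 3)
After 'push 17': stack = [-4, 11, 2, 17] (depth 4)
After 'pick 3': stack = [-4, 11, 2, 17, -4] (depth 5)
After 'gt': stack = [-4, 11, 2, 1] (depth 4)
After 'pick 0': stack = [-4, 11, 2, 1, 1] (depth 5)
After 'mul': stack = [-4, 11, 2, 1] (depth 4)
After 'add': stack = [-4, 11, 3] (depth 3)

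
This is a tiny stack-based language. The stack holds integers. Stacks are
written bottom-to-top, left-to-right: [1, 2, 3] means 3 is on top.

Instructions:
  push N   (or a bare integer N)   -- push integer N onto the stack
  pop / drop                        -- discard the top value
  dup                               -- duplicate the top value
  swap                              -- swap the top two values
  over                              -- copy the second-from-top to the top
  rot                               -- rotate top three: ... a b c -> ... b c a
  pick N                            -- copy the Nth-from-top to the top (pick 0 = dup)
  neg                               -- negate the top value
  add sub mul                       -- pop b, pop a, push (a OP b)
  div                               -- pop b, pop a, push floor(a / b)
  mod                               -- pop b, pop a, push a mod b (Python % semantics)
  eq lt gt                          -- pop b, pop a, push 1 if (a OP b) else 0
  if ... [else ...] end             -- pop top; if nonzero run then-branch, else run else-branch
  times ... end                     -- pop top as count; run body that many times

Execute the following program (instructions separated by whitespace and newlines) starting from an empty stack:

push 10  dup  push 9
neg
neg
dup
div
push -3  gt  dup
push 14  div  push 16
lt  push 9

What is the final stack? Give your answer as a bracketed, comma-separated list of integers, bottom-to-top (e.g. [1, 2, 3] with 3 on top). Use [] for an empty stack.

After 'push 10': [10]
After 'dup': [10, 10]
After 'push 9': [10, 10, 9]
After 'neg': [10, 10, -9]
After 'neg': [10, 10, 9]
After 'dup': [10, 10, 9, 9]
After 'div': [10, 10, 1]
After 'push -3': [10, 10, 1, -3]
After 'gt': [10, 10, 1]
After 'dup': [10, 10, 1, 1]
After 'push 14': [10, 10, 1, 1, 14]
After 'div': [10, 10, 1, 0]
After 'push 16': [10, 10, 1, 0, 16]
After 'lt': [10, 10, 1, 1]
After 'push 9': [10, 10, 1, 1, 9]

Answer: [10, 10, 1, 1, 9]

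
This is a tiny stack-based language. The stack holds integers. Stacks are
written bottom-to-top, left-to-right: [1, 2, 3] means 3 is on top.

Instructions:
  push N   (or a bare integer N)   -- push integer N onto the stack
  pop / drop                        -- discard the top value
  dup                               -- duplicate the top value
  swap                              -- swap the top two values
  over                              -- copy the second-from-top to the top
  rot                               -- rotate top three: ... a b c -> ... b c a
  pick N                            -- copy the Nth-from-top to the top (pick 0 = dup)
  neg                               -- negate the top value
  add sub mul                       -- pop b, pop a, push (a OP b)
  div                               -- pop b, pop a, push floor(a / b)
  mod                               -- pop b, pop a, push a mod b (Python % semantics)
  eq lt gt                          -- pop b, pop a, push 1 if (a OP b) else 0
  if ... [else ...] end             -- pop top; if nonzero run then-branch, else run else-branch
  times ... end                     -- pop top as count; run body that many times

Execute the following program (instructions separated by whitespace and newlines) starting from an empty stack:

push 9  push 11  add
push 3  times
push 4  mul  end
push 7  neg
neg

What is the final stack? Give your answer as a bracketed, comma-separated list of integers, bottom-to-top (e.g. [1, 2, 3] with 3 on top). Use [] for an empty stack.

After 'push 9': [9]
After 'push 11': [9, 11]
After 'add': [20]
After 'push 3': [20, 3]
After 'times': [20]
After 'push 4': [20, 4]
After 'mul': [80]
After 'push 4': [80, 4]
After 'mul': [320]
After 'push 4': [320, 4]
After 'mul': [1280]
After 'push 7': [1280, 7]
After 'neg': [1280, -7]
After 'neg': [1280, 7]

Answer: [1280, 7]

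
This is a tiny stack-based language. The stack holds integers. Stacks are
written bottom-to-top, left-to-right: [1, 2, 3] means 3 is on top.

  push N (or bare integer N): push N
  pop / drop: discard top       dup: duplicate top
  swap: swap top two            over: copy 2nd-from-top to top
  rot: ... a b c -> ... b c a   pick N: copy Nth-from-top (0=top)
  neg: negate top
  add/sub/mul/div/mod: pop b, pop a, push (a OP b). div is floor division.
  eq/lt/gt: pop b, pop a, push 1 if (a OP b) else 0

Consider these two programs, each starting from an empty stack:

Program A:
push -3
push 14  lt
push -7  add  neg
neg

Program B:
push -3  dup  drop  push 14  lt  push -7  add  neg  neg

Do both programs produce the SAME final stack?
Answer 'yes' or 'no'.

Program A trace:
  After 'push -3': [-3]
  After 'push 14': [-3, 14]
  After 'lt': [1]
  After 'push -7': [1, -7]
  After 'add': [-6]
  After 'neg': [6]
  After 'neg': [-6]
Program A final stack: [-6]

Program B trace:
  After 'push -3': [-3]
  After 'dup': [-3, -3]
  After 'drop': [-3]
  After 'push 14': [-3, 14]
  After 'lt': [1]
  After 'push -7': [1, -7]
  After 'add': [-6]
  After 'neg': [6]
  After 'neg': [-6]
Program B final stack: [-6]
Same: yes

Answer: yes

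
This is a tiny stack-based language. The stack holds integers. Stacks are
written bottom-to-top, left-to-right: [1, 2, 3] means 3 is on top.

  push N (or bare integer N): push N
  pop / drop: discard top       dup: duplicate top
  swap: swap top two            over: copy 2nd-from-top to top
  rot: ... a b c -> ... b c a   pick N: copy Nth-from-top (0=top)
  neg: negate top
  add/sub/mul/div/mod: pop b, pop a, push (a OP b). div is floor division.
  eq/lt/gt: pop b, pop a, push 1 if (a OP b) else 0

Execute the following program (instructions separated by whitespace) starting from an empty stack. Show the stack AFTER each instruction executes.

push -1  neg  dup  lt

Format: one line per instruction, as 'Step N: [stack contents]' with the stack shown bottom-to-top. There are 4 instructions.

Step 1: [-1]
Step 2: [1]
Step 3: [1, 1]
Step 4: [0]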